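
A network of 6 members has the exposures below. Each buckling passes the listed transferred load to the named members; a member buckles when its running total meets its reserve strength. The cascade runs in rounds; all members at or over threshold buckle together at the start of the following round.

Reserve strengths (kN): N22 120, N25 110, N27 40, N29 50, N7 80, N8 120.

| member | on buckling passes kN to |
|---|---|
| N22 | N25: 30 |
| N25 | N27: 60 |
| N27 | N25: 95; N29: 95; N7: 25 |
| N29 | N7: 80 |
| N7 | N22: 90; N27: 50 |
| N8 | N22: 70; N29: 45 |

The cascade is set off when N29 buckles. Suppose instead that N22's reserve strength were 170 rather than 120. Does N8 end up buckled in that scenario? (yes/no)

With N22's reserve strength at 170:
Round 1 — N29 buckles (initial).
  N7: +80 → 80 ≥ 80
Round 2 — N7 buckles.
  N22: +90 → 90 < 170
  N27: +50 → 50 ≥ 40
Round 3 — N27 buckles.
  N25: +95 → 95 < 110
No further bucklings.

no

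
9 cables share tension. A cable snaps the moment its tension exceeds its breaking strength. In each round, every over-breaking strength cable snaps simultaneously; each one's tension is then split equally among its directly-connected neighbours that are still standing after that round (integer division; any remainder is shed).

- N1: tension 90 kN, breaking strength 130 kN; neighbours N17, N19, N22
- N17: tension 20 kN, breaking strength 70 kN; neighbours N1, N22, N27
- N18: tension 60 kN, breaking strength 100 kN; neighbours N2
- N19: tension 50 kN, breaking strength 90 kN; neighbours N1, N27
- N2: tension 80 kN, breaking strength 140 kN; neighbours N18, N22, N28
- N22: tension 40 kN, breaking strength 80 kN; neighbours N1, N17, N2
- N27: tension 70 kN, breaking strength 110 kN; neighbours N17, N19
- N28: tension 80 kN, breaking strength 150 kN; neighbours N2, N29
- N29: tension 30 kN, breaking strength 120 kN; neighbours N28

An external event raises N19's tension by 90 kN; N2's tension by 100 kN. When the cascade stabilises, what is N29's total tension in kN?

30

Round 1 — N19 at 140 > 90; N2 at 180 > 140. N19, N2 snap.
  N19 sheds 140 kN to N1, N27: 70 each.
    N1: 90+70 = 160 > 130
    N27: 70+70 = 140 > 110
  N2 sheds 180 kN to N18, N22, N28: 60 each.
    N18: 60+60 = 120 > 100
    N22: 40+60 = 100 > 80
    N28: 80+60 = 140 ≤ 150
Round 2 — N1, N18, N22, N27 snap.
  N1 sheds 160 kN to N17: 160 each.
    N17: 20+160 = 180 > 70
  N18 sheds 120 kN: no online neighbours, lost.
  N22 sheds 100 kN to N17: 100 each.
    N17: 180+100 = 280 > 70
  N27 sheds 140 kN to N17: 140 each.
    N17: 280+140 = 420 > 70
Round 3 — N17 snaps.
  N17 sheds 420 kN: no online neighbours, lost.
No further breaks.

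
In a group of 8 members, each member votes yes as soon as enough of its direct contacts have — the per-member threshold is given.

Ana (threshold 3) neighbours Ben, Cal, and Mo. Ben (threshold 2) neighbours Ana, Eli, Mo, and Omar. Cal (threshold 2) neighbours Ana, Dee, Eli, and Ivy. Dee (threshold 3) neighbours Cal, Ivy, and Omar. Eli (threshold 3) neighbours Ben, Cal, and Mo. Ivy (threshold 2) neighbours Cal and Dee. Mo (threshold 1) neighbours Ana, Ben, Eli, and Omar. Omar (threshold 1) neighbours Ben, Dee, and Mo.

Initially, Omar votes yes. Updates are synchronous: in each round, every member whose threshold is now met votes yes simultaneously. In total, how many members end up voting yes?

3

Round 1 — Omar votes yes (initial).
Round 2 — checking thresholds:
  Ben: 1 of 4 neighbours < 2, not yet.
  Dee: 1 of 3 neighbours < 3, not yet.
  Mo: 1 of 4 neighbours ≥ 1, votes yes.
Round 3 — checking thresholds:
  Ana: 1 of 3 neighbours < 3, not yet.
  Ben: 2 of 4 neighbours ≥ 2, votes yes.
  Dee: 1 of 3 neighbours < 3, not yet.
  Eli: 1 of 3 neighbours < 3, not yet.
Round 4 — no new yes votes; cascade stops.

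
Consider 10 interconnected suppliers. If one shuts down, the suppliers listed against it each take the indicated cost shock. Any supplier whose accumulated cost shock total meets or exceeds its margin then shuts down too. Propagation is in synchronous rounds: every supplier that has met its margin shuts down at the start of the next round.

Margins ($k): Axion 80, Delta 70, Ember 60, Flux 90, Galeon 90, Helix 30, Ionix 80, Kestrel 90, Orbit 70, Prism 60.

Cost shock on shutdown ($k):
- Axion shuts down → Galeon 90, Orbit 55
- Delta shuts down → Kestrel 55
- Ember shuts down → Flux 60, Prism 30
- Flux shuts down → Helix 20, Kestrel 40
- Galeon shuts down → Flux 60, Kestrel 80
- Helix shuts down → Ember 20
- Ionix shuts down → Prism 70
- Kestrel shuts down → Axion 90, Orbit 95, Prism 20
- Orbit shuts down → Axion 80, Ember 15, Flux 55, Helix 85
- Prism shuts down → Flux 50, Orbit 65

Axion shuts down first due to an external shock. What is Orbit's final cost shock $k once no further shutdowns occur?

55

Round 1 — Axion shuts down (initial).
  Galeon: +90 → 90 ≥ 90
  Orbit: +55 → 55 < 70
Round 2 — Galeon shuts down.
  Flux: +60 → 60 < 90
  Kestrel: +80 → 80 < 90
No further shutdowns.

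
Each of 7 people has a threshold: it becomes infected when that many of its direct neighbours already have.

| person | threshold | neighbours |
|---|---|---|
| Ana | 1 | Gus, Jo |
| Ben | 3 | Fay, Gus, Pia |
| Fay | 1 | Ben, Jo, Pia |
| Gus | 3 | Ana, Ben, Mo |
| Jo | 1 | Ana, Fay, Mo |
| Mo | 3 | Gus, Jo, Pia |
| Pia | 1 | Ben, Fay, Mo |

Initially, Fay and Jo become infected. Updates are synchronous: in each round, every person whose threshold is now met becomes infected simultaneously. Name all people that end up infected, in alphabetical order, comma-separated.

Ana, Fay, Jo, Pia

Round 1 — Fay, Jo become infected (initial).
Round 2 — checking thresholds:
  Ana: 1 of 2 neighbours ≥ 1, becomes infected.
  Ben: 1 of 3 neighbours < 3, below threshold.
  Mo: 1 of 3 neighbours < 3, below threshold.
  Pia: 1 of 3 neighbours ≥ 1, becomes infected.
Round 3 — no new infections; cascade stops.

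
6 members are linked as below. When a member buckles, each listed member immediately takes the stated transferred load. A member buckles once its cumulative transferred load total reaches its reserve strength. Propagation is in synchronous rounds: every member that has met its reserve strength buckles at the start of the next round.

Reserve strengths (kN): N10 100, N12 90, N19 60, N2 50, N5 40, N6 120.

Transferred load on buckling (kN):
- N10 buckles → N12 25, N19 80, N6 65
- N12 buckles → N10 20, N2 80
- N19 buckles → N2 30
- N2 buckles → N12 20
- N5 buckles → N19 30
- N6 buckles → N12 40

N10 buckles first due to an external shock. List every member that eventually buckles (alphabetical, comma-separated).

Round 1 — N10 buckles (initial).
  N12: +25 → 25 < 90
  N19: +80 → 80 ≥ 60
  N6: +65 → 65 < 120
Round 2 — N19 buckles.
  N2: +30 → 30 < 50
No further bucklings.

N10, N19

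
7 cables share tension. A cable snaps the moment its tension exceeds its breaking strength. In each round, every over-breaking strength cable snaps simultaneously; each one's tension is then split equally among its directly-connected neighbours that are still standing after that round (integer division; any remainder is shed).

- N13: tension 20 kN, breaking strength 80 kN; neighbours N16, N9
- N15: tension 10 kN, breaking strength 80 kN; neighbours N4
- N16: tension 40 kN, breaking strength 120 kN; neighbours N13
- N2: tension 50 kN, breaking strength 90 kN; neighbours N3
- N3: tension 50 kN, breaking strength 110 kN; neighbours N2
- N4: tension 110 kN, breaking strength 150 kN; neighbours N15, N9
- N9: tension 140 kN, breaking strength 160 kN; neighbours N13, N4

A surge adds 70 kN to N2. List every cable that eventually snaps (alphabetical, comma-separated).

N2, N3

Round 1 — N2 at 120 > 90. N2 snaps.
  N2 sheds 120 kN to N3: 120 each.
    N3: 50+120 = 170 > 110
Round 2 — N3 snaps.
  N3 sheds 170 kN: no online neighbours, lost.
No further breaks.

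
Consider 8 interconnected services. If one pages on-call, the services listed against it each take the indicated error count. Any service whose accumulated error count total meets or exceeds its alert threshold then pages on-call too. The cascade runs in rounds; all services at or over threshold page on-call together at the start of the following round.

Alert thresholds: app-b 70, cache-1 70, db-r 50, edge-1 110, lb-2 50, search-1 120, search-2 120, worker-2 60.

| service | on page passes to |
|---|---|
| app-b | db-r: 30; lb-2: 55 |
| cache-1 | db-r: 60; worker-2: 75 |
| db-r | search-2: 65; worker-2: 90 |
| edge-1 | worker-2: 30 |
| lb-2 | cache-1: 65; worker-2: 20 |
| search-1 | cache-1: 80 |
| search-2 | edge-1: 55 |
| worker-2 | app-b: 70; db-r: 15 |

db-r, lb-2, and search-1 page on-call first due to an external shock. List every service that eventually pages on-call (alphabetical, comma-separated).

Round 1 — db-r, lb-2, search-1 page on-call (initial).
  cache-1: +65+80 → 145 ≥ 70
  search-2: +65 → 65 < 120
  worker-2: +90+20 → 110 ≥ 60
Round 2 — cache-1, worker-2 page on-call.
  app-b: +70 → 70 ≥ 70
Round 3 — app-b pages on-call.
No further pages.

app-b, cache-1, db-r, lb-2, search-1, worker-2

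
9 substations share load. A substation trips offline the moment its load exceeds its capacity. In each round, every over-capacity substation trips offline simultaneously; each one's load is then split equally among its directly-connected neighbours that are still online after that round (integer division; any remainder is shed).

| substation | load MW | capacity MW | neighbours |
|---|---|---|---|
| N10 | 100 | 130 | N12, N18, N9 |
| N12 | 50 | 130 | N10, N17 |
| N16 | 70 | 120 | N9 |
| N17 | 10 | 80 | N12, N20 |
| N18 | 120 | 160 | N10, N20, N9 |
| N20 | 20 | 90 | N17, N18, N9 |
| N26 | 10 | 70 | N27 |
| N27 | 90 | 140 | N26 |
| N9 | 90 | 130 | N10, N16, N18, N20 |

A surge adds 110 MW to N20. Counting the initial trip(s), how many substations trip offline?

7

Round 1 — N20 at 130 > 90. N20 trips offline.
  N20 sheds 130 MW to N17, N18, N9: 43 each (1 lost).
    N17: 10+43 = 53 ≤ 80
    N18: 120+43 = 163 > 160
    N9: 90+43 = 133 > 130
Round 2 — N18, N9 trip offline.
  N18 sheds 163 MW to N10: 163 each.
    N10: 100+163 = 263 > 130
  N9 sheds 133 MW to N10, N16: 66 each (1 lost).
    N10: 263+66 = 329 > 130
    N16: 70+66 = 136 > 120
Round 3 — N10, N16 trip offline.
  N10 sheds 329 MW to N12: 329 each.
    N12: 50+329 = 379 > 130
  N16 sheds 136 MW: no online neighbours, lost.
Round 4 — N12 trips offline.
  N12 sheds 379 MW to N17: 379 each.
    N17: 53+379 = 432 > 80
Round 5 — N17 trips offline.
  N17 sheds 432 MW: no online neighbours, lost.
No further trips.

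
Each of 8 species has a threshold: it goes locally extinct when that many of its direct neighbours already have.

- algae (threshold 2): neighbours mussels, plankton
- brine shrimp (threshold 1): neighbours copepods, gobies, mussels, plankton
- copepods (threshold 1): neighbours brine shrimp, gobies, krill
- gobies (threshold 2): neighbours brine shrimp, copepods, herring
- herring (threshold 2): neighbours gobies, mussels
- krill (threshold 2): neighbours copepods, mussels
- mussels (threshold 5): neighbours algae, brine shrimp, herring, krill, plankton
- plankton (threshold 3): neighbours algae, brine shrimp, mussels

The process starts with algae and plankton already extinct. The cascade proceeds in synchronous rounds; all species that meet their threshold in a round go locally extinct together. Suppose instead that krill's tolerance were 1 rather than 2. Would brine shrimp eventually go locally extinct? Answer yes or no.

yes

With krill's tolerance at 1:
Round 1 — algae, plankton go locally extinct (initial).
Round 2 — checking thresholds:
  brine shrimp: 1 of 4 neighbours ≥ 1, goes locally extinct.
  mussels: 2 of 5 neighbours < 5, not yet.
Round 3 — checking thresholds:
  copepods: 1 of 3 neighbours ≥ 1, goes locally extinct.
  gobies: 1 of 3 neighbours < 2, not yet.
  mussels: 3 of 5 neighbours < 5, not yet.
Round 4 — checking thresholds:
  gobies: 2 of 3 neighbours ≥ 2, goes locally extinct.
  krill: 1 of 2 neighbours ≥ 1, goes locally extinct.
  mussels: 3 of 5 neighbours < 5, not yet.
Round 5 — no new extinctions; cascade stops.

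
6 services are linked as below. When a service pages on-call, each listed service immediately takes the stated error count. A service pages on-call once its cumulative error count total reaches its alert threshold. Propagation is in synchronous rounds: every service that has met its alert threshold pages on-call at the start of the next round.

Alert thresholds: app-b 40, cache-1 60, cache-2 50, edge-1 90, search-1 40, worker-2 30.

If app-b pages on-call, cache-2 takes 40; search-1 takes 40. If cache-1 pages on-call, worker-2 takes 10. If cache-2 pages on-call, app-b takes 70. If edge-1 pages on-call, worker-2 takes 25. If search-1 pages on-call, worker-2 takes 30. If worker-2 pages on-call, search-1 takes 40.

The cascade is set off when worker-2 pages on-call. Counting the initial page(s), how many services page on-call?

2

Round 1 — worker-2 pages on-call (initial).
  search-1: +40 → 40 ≥ 40
Round 2 — search-1 pages on-call.
No further pages.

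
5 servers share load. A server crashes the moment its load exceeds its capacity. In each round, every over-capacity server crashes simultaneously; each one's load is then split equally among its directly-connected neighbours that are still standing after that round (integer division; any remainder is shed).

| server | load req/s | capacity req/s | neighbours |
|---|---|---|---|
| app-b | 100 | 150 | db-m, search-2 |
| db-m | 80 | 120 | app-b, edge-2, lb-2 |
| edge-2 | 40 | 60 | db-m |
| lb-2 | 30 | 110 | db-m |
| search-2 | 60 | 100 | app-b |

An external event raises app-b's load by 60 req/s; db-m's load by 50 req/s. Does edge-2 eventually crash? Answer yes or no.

Round 1 — app-b at 160 > 150; db-m at 130 > 120. app-b, db-m crash.
  app-b sheds 160 req/s to search-2: 160 each.
    search-2: 60+160 = 220 > 100
  db-m sheds 130 req/s to edge-2, lb-2: 65 each.
    edge-2: 40+65 = 105 > 60
    lb-2: 30+65 = 95 ≤ 110
Round 2 — edge-2, search-2 crash.
  edge-2 sheds 105 req/s: no online neighbours, lost.
  search-2 sheds 220 req/s: no online neighbours, lost.
No further crashes.

yes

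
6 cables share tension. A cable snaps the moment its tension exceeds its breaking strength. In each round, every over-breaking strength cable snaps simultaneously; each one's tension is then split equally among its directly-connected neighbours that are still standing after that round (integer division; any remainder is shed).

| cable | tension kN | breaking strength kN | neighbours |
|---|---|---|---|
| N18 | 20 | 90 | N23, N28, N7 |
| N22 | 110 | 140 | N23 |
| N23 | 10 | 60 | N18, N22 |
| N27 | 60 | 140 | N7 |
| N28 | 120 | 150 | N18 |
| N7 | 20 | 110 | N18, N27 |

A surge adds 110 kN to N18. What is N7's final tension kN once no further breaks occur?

63

Round 1 — N18 at 130 > 90. N18 snaps.
  N18 sheds 130 kN to N23, N28, N7: 43 each (1 lost).
    N23: 10+43 = 53 ≤ 60
    N28: 120+43 = 163 > 150
    N7: 20+43 = 63 ≤ 110
Round 2 — N28 snaps.
  N28 sheds 163 kN: no online neighbours, lost.
No further breaks.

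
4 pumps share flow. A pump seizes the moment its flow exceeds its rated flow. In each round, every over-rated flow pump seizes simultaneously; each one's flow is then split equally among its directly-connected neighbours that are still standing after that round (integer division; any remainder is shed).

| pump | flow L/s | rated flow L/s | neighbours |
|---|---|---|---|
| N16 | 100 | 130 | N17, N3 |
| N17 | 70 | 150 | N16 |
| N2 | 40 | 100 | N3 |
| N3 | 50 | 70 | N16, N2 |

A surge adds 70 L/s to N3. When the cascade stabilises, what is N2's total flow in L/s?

Round 1 — N3 at 120 > 70. N3 seizes.
  N3 sheds 120 L/s to N16, N2: 60 each.
    N16: 100+60 = 160 > 130
    N2: 40+60 = 100 ≤ 100
Round 2 — N16 seizes.
  N16 sheds 160 L/s to N17: 160 each.
    N17: 70+160 = 230 > 150
Round 3 — N17 seizes.
  N17 sheds 230 L/s: no online neighbours, lost.
No further seizures.

100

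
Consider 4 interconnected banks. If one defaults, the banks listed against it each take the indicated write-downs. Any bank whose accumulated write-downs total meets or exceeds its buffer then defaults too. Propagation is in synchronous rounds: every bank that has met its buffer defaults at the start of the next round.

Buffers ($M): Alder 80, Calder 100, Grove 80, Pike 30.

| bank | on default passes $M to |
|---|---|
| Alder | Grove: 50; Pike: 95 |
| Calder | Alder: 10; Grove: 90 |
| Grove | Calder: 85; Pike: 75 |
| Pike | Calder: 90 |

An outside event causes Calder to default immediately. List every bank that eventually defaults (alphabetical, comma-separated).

Round 1 — Calder defaults (initial).
  Alder: +10 → 10 < 80
  Grove: +90 → 90 ≥ 80
Round 2 — Grove defaults.
  Pike: +75 → 75 ≥ 30
Round 3 — Pike defaults.
No further defaults.

Calder, Grove, Pike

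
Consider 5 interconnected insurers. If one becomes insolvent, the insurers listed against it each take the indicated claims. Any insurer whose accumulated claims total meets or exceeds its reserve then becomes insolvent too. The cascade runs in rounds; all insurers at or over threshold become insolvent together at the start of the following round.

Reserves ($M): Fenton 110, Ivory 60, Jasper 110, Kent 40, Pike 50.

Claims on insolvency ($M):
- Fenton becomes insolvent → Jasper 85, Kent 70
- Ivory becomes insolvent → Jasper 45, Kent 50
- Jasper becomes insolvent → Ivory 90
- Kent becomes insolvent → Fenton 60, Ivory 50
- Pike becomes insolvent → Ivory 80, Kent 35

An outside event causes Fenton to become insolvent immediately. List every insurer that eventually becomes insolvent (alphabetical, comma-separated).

Round 1 — Fenton becomes insolvent (initial).
  Jasper: +85 → 85 < 110
  Kent: +70 → 70 ≥ 40
Round 2 — Kent becomes insolvent.
  Ivory: +50 → 50 < 60
No further insolvencies.

Fenton, Kent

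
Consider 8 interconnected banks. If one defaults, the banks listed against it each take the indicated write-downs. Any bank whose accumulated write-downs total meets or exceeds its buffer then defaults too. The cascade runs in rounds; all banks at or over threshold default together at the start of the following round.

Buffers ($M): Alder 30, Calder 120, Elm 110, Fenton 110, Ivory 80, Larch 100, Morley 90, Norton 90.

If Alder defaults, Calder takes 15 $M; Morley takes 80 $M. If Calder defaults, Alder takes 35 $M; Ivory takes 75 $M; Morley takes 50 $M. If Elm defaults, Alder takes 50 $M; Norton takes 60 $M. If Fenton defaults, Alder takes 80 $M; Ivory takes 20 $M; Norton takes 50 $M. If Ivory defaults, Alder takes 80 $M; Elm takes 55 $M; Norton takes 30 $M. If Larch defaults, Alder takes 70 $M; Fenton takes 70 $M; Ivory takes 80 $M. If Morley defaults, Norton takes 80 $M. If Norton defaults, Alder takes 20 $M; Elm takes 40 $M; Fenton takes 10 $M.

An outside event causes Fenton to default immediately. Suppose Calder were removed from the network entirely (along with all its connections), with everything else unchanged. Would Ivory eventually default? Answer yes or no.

no

With Calder removed:
Round 1 — Fenton defaults (initial).
  Alder: +80 → 80 ≥ 30
  Ivory: +20 → 20 < 80
  Norton: +50 → 50 < 90
Round 2 — Alder defaults.
  Morley: +80 → 80 < 90
No further defaults.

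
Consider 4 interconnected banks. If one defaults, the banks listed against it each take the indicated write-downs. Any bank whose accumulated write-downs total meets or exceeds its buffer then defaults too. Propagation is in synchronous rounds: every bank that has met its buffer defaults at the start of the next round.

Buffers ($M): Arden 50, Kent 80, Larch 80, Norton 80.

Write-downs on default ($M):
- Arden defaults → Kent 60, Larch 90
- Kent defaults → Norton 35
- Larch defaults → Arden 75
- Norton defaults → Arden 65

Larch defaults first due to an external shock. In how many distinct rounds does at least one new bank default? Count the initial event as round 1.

2

Round 1 — Larch defaults (initial).
  Arden: +75 → 75 ≥ 50
Round 2 — Arden defaults.
  Kent: +60 → 60 < 80
No further defaults.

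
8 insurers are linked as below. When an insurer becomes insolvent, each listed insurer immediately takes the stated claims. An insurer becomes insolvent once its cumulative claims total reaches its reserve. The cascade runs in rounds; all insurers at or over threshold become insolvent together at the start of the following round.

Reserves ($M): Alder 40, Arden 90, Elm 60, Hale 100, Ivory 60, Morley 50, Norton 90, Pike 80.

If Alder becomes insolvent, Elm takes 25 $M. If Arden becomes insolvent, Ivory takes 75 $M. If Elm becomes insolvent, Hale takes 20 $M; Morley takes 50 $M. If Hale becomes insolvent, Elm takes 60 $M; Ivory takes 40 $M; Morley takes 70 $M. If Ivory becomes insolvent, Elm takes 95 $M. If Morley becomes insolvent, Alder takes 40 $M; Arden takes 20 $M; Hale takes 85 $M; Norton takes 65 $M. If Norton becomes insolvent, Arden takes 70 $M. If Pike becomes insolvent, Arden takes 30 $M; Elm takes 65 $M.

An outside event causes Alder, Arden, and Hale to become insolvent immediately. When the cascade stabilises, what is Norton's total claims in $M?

Round 1 — Alder, Arden, Hale become insolvent (initial).
  Elm: +25+60 → 85 ≥ 60
  Ivory: +75+40 → 115 ≥ 60
  Morley: +70 → 70 ≥ 50
Round 2 — Elm, Ivory, Morley become insolvent.
  Norton: +65 → 65 < 90
No further insolvencies.

65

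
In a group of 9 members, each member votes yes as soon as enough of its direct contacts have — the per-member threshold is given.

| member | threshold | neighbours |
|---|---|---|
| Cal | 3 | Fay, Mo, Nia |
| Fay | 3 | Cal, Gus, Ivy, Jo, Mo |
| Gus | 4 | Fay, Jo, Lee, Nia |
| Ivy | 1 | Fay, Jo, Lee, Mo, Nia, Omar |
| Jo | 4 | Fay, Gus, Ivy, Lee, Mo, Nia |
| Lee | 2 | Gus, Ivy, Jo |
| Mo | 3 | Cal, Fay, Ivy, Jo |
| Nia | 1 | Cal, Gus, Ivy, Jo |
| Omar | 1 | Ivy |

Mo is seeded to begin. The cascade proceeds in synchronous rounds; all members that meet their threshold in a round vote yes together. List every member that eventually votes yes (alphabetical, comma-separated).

Ivy, Mo, Nia, Omar

Round 1 — Mo votes yes (initial).
Round 2 — checking thresholds:
  Cal: 1 of 3 neighbours < 3, holds.
  Fay: 1 of 5 neighbours < 3, holds.
  Ivy: 1 of 6 neighbours ≥ 1, votes yes.
  Jo: 1 of 6 neighbours < 4, holds.
Round 3 — checking thresholds:
  Cal: 1 of 3 neighbours < 3, holds.
  Fay: 2 of 5 neighbours < 3, holds.
  Jo: 2 of 6 neighbours < 4, holds.
  Lee: 1 of 3 neighbours < 2, holds.
  Nia: 1 of 4 neighbours ≥ 1, votes yes.
  Omar: 1 of 1 neighbours ≥ 1, votes yes.
Round 4 — no new yes votes; cascade stops.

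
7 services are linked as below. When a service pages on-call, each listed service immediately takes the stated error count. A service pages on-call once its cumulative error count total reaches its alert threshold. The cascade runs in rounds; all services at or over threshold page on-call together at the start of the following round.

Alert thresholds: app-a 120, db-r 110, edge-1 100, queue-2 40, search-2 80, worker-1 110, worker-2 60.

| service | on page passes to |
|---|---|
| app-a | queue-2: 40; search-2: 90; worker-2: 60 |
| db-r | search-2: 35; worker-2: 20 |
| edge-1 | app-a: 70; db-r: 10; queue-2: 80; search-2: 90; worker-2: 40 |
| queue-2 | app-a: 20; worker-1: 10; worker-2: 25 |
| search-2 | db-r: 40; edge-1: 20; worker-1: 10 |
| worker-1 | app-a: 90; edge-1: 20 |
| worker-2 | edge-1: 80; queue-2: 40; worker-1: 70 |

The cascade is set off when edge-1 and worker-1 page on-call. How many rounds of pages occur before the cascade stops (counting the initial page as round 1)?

3

Round 1 — edge-1, worker-1 page on-call (initial).
  app-a: +70+90 → 160 ≥ 120
  db-r: +10 → 10 < 110
  queue-2: +80 → 80 ≥ 40
  search-2: +90 → 90 ≥ 80
  worker-2: +40 → 40 < 60
Round 2 — app-a, queue-2, search-2 page on-call.
  db-r: +40 → 50 < 110
  worker-2: +60+25 → 125 ≥ 60
Round 3 — worker-2 pages on-call.
No further pages.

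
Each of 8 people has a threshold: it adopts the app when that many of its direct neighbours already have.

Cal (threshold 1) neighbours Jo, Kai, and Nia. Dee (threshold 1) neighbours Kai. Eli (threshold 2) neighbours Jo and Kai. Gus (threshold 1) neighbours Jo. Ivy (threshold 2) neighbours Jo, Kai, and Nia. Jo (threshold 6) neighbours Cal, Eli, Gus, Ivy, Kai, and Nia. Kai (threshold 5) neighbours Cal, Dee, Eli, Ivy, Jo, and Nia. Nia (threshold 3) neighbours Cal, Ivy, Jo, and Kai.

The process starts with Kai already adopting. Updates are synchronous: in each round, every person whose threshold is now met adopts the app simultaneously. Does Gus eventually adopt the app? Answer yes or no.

Round 1 — Kai adopts the app (initial).
Round 2 — checking thresholds:
  Cal: 1 of 3 neighbours ≥ 1, adopts the app.
  Dee: 1 of 1 neighbours ≥ 1, adopts the app.
  Eli: 1 of 2 neighbours < 2, holds.
  Ivy: 1 of 3 neighbours < 2, holds.
  Jo: 1 of 6 neighbours < 6, holds.
  Nia: 1 of 4 neighbours < 3, holds.
Round 3 — no new adoptions; cascade stops.

no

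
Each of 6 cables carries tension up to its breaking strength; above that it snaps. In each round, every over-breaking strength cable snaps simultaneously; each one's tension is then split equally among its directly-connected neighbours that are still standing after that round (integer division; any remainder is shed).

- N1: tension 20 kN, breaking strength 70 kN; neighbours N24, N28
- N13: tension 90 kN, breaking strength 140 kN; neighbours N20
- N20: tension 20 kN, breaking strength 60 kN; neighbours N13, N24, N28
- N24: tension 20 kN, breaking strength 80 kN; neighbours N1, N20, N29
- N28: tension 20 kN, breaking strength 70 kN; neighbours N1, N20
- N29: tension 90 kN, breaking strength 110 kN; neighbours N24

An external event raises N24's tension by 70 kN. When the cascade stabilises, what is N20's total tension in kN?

50

Round 1 — N24 at 90 > 80. N24 snaps.
  N24 sheds 90 kN to N1, N20, N29: 30 each.
    N1: 20+30 = 50 ≤ 70
    N20: 20+30 = 50 ≤ 60
    N29: 90+30 = 120 > 110
Round 2 — N29 snaps.
  N29 sheds 120 kN: no online neighbours, lost.
No further breaks.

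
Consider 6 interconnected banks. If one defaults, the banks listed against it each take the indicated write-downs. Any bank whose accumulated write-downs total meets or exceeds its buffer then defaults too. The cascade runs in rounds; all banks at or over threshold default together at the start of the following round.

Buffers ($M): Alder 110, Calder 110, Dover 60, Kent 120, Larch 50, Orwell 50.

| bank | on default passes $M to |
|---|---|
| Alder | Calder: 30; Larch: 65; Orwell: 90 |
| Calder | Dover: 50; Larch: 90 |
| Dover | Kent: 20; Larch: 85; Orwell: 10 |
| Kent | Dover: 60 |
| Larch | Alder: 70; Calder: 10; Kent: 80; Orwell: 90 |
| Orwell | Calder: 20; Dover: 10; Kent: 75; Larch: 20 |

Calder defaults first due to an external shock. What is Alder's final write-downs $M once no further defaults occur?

Round 1 — Calder defaults (initial).
  Dover: +50 → 50 < 60
  Larch: +90 → 90 ≥ 50
Round 2 — Larch defaults.
  Alder: +70 → 70 < 110
  Kent: +80 → 80 < 120
  Orwell: +90 → 90 ≥ 50
Round 3 — Orwell defaults.
  Dover: +10 → 60 ≥ 60
  Kent: +75 → 155 ≥ 120
Round 4 — Dover, Kent default.
No further defaults.

70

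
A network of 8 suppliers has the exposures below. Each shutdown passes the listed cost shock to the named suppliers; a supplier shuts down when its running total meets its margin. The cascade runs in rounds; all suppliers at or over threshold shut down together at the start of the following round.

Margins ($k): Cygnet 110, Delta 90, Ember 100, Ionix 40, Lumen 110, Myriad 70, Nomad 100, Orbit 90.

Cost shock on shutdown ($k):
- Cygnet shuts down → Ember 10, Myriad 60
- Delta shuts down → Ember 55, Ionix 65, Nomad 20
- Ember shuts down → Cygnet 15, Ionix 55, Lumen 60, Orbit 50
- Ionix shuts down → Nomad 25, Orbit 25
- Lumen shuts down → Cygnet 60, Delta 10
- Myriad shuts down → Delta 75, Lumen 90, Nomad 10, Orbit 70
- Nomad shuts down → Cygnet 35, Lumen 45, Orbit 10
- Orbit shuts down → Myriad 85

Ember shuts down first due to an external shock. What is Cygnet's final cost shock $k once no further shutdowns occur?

15

Round 1 — Ember shuts down (initial).
  Cygnet: +15 → 15 < 110
  Ionix: +55 → 55 ≥ 40
  Lumen: +60 → 60 < 110
  Orbit: +50 → 50 < 90
Round 2 — Ionix shuts down.
  Nomad: +25 → 25 < 100
  Orbit: +25 → 75 < 90
No further shutdowns.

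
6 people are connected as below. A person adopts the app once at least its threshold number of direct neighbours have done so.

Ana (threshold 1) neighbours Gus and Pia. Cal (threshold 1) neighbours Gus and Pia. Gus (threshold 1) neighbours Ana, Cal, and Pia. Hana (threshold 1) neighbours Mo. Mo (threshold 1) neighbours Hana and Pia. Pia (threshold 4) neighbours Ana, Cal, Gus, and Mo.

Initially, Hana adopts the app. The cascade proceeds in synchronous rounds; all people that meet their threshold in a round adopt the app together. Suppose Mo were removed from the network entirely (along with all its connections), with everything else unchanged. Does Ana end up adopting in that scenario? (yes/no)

no

With Mo removed:
Round 1 — Hana adopts the app (initial).
Round 2 — no new adoptions; cascade stops.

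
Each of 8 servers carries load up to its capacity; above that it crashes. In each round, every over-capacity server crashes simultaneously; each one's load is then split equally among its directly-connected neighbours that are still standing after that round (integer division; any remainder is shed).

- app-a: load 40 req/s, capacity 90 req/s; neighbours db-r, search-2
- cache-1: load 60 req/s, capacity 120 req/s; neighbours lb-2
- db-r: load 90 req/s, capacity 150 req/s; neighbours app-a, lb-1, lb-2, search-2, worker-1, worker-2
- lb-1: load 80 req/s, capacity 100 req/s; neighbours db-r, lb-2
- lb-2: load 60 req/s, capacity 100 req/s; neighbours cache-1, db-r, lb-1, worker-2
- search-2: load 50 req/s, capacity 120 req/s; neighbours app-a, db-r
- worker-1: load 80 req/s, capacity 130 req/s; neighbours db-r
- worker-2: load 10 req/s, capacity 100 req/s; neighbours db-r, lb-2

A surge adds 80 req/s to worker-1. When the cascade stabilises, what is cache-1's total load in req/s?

115

Round 1 — worker-1 at 160 > 130. worker-1 crashes.
  worker-1 sheds 160 req/s to db-r: 160 each.
    db-r: 90+160 = 250 > 150
Round 2 — db-r crashes.
  db-r sheds 250 req/s to app-a, lb-1, lb-2, search-2, worker-2: 50 each.
    app-a: 40+50 = 90 ≤ 90
    lb-1: 80+50 = 130 > 100
    lb-2: 60+50 = 110 > 100
    search-2: 50+50 = 100 ≤ 120
    worker-2: 10+50 = 60 ≤ 100
Round 3 — lb-1, lb-2 crash.
  lb-1 sheds 130 req/s: no online neighbours, lost.
  lb-2 sheds 110 req/s to cache-1, worker-2: 55 each.
    cache-1: 60+55 = 115 ≤ 120
    worker-2: 60+55 = 115 > 100
Round 4 — worker-2 crashes.
  worker-2 sheds 115 req/s: no online neighbours, lost.
No further crashes.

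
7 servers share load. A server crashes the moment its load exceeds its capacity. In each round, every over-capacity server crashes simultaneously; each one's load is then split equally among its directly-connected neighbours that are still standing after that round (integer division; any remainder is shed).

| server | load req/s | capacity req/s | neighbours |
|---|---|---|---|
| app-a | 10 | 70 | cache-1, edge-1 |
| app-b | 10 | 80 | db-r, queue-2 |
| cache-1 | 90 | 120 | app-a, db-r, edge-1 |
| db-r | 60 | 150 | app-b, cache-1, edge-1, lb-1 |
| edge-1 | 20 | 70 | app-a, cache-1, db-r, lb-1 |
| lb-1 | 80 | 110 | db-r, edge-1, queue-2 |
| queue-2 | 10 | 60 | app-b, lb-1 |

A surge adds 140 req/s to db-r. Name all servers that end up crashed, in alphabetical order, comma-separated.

app-a, app-b, cache-1, db-r, edge-1, lb-1, queue-2

Round 1 — db-r at 200 > 150. db-r crashes.
  db-r sheds 200 req/s to app-b, cache-1, edge-1, lb-1: 50 each.
    app-b: 10+50 = 60 ≤ 80
    cache-1: 90+50 = 140 > 120
    edge-1: 20+50 = 70 ≤ 70
    lb-1: 80+50 = 130 > 110
Round 2 — cache-1, lb-1 crash.
  cache-1 sheds 140 req/s to app-a, edge-1: 70 each.
    app-a: 10+70 = 80 > 70
    edge-1: 70+70 = 140 > 70
  lb-1 sheds 130 req/s to edge-1, queue-2: 65 each.
    edge-1: 140+65 = 205 > 70
    queue-2: 10+65 = 75 > 60
Round 3 — app-a, edge-1, queue-2 crash.
  app-a sheds 80 req/s: no online neighbours, lost.
  edge-1 sheds 205 req/s: no online neighbours, lost.
  queue-2 sheds 75 req/s to app-b: 75 each.
    app-b: 60+75 = 135 > 80
Round 4 — app-b crashes.
  app-b sheds 135 req/s: no online neighbours, lost.
No further crashes.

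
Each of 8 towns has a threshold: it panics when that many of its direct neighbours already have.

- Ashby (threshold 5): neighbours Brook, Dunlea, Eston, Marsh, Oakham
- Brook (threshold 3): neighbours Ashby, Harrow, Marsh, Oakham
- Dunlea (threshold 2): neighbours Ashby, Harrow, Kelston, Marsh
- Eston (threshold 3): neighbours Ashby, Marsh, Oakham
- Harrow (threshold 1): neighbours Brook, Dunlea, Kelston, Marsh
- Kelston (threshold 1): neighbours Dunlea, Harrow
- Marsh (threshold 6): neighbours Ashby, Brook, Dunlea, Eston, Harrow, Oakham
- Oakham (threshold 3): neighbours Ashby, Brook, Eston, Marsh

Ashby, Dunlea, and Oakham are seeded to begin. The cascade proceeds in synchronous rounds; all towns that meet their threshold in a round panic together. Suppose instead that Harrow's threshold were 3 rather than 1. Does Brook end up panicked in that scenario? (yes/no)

no

With Harrow's threshold at 3:
Round 1 — Ashby, Dunlea, Oakham panic (initial).
Round 2 — checking thresholds:
  Brook: 2 of 4 neighbours < 3, below threshold.
  Eston: 2 of 3 neighbours < 3, below threshold.
  Harrow: 1 of 4 neighbours < 3, below threshold.
  Kelston: 1 of 2 neighbours ≥ 1, panics.
  Marsh: 3 of 6 neighbours < 6, below threshold.
Round 3 — no new panics; cascade stops.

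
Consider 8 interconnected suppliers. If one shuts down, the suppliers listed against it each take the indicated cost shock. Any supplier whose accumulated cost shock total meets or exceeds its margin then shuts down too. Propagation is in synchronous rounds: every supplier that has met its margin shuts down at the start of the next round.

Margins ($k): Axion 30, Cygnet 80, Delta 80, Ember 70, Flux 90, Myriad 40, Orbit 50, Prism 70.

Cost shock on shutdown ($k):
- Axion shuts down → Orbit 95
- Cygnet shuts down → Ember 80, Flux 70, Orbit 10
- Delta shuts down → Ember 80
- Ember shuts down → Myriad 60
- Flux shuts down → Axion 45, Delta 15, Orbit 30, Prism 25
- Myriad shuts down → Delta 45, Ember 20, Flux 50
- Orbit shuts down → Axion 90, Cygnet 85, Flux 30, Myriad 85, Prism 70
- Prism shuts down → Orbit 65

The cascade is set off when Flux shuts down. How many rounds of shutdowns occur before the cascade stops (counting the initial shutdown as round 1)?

5

Round 1 — Flux shuts down (initial).
  Axion: +45 → 45 ≥ 30
  Delta: +15 → 15 < 80
  Orbit: +30 → 30 < 50
  Prism: +25 → 25 < 70
Round 2 — Axion shuts down.
  Orbit: +95 → 125 ≥ 50
Round 3 — Orbit shuts down.
  Cygnet: +85 → 85 ≥ 80
  Myriad: +85 → 85 ≥ 40
  Prism: +70 → 95 ≥ 70
Round 4 — Cygnet, Myriad, Prism shut down.
  Delta: +45 → 60 < 80
  Ember: +80+20 → 100 ≥ 70
Round 5 — Ember shuts down.
No further shutdowns.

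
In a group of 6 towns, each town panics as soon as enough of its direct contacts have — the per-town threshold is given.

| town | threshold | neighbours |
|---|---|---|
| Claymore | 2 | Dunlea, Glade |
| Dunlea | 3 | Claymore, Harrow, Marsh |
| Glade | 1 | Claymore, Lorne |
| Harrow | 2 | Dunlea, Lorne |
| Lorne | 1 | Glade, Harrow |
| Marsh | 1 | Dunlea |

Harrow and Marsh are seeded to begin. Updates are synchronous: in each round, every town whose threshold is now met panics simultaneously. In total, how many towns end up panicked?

Round 1 — Harrow, Marsh panic (initial).
Round 2 — checking thresholds:
  Dunlea: 2 of 3 neighbours < 3, below threshold.
  Lorne: 1 of 2 neighbours ≥ 1, panics.
Round 3 — checking thresholds:
  Dunlea: 2 of 3 neighbours < 3, below threshold.
  Glade: 1 of 2 neighbours ≥ 1, panics.
Round 4 — no new panics; cascade stops.

4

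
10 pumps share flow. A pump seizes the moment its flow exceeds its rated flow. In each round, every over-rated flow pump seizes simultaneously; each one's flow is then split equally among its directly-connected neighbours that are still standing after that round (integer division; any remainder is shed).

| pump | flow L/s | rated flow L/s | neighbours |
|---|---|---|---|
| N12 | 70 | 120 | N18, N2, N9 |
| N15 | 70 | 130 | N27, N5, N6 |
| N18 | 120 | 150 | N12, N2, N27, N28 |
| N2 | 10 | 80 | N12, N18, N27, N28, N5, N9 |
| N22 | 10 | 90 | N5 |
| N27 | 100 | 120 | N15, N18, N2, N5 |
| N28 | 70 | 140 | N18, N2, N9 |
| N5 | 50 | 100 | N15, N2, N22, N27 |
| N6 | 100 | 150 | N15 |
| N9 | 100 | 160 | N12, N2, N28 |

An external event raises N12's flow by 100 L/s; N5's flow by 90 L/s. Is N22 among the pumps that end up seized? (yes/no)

no

Round 1 — N12 at 170 > 120; N5 at 140 > 100. N12, N5 seize.
  N12 sheds 170 L/s to N18, N2, N9: 56 each (2 lost).
    N18: 120+56 = 176 > 150
    N2: 10+56 = 66 ≤ 80
    N9: 100+56 = 156 ≤ 160
  N5 sheds 140 L/s to N15, N2, N22, N27: 35 each.
    N15: 70+35 = 105 ≤ 130
    N2: 66+35 = 101 > 80
    N22: 10+35 = 45 ≤ 90
    N27: 100+35 = 135 > 120
Round 2 — N18, N2, N27 seize.
  N18 sheds 176 L/s to N28: 176 each.
    N28: 70+176 = 246 > 140
  N2 sheds 101 L/s to N28, N9: 50 each (1 lost).
    N28: 246+50 = 296 > 140
    N9: 156+50 = 206 > 160
  N27 sheds 135 L/s to N15: 135 each.
    N15: 105+135 = 240 > 130
Round 3 — N15, N28, N9 seize.
  N15 sheds 240 L/s to N6: 240 each.
    N6: 100+240 = 340 > 150
  N28 sheds 296 L/s: no online neighbours, lost.
  N9 sheds 206 L/s: no online neighbours, lost.
Round 4 — N6 seizes.
  N6 sheds 340 L/s: no online neighbours, lost.
No further seizures.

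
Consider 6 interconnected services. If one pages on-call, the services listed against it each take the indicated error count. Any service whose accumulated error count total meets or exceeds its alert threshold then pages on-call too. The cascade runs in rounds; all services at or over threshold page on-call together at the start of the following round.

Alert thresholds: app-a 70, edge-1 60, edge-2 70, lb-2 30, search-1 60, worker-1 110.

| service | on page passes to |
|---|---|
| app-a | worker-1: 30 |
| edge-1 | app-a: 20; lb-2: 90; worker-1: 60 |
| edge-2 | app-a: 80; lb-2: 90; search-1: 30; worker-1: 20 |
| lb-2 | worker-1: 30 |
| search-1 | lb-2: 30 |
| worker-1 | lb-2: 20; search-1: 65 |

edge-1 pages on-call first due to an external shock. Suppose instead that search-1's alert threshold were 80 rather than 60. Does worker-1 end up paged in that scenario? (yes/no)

no

With search-1's alert threshold at 80:
Round 1 — edge-1 pages on-call (initial).
  app-a: +20 → 20 < 70
  lb-2: +90 → 90 ≥ 30
  worker-1: +60 → 60 < 110
Round 2 — lb-2 pages on-call.
  worker-1: +30 → 90 < 110
No further pages.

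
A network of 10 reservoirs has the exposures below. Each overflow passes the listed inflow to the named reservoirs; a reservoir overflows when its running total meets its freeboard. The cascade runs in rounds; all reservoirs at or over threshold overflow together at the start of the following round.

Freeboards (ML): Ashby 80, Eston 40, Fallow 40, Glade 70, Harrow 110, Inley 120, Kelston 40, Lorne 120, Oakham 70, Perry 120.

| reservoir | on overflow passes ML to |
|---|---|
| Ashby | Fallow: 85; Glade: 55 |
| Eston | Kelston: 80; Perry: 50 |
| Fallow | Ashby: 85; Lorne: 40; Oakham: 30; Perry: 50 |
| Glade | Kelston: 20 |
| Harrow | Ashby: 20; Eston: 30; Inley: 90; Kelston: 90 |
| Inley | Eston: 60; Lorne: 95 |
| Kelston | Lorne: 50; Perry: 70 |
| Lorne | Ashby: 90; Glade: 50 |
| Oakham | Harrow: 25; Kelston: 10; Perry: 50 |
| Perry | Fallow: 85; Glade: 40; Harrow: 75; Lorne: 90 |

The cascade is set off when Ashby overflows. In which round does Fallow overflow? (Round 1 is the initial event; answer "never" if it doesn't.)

2

Round 1 — Ashby overflows (initial).
  Fallow: +85 → 85 ≥ 40
  Glade: +55 → 55 < 70
Round 2 — Fallow overflows.
  Lorne: +40 → 40 < 120
  Oakham: +30 → 30 < 70
  Perry: +50 → 50 < 120
No further overflows.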